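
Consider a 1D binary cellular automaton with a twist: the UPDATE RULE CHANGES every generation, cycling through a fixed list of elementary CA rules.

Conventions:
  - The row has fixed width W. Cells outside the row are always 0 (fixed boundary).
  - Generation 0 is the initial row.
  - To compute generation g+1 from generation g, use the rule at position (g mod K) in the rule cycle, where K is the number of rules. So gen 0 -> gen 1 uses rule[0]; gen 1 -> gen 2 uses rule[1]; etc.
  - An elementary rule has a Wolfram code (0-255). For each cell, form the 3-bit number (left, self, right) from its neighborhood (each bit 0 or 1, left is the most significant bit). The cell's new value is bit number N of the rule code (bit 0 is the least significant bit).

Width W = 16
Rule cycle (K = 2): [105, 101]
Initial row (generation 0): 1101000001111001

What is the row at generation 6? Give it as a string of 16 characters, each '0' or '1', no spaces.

Answer: 0101010100100101

Derivation:
Gen 0: 1101000001111001
Gen 1 (rule 105): 1110011101001000
Gen 2 (rule 101): 0010000111001011
Gen 3 (rule 105): 1000110101000111
Gen 4 (rule 101): 1010011111010001
Gen 5 (rule 105): 0100010001100100
Gen 6 (rule 101): 0101010100100101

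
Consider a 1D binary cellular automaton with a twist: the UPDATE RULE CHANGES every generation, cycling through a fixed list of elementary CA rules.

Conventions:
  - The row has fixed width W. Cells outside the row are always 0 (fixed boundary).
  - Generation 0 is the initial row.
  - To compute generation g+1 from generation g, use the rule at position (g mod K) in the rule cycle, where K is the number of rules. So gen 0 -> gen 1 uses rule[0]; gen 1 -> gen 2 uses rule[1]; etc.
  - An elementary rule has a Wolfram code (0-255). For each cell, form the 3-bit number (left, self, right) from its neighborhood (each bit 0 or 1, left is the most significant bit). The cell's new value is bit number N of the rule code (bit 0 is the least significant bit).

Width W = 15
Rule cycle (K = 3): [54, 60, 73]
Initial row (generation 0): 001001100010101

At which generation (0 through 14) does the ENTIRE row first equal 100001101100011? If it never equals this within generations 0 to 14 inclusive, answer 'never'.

Answer: 6

Derivation:
Gen 0: 001001100010101
Gen 1 (rule 54): 011110010111111
Gen 2 (rule 60): 010001011100000
Gen 3 (rule 73): 000100010101111
Gen 4 (rule 54): 001110111110000
Gen 5 (rule 60): 001001100001000
Gen 6 (rule 73): 100001101100011
Gen 7 (rule 54): 110010010010100
Gen 8 (rule 60): 101011011011110
Gen 9 (rule 73): 000011011010010
Gen 10 (rule 54): 000100100111111
Gen 11 (rule 60): 000110110100000
Gen 12 (rule 73): 110110110001111
Gen 13 (rule 54): 001001001010000
Gen 14 (rule 60): 001101101111000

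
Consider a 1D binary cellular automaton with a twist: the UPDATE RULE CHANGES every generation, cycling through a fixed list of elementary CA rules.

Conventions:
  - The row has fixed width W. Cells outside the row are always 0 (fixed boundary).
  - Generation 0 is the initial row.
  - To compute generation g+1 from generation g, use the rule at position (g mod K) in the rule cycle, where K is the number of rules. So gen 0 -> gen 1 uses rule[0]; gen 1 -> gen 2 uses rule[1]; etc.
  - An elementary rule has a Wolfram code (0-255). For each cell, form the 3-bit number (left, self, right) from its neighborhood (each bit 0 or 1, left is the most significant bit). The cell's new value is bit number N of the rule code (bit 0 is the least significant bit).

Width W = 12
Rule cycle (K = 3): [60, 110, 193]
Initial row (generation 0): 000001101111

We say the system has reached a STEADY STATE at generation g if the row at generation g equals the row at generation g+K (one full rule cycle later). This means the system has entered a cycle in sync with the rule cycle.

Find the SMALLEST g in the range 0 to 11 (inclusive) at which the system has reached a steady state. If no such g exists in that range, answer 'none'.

Gen 0: 000001101111
Gen 1 (rule 60): 000001011000
Gen 2 (rule 110): 000011111000
Gen 3 (rule 193): 111001111011
Gen 4 (rule 60): 100101000110
Gen 5 (rule 110): 101111001110
Gen 6 (rule 193): 000111000110
Gen 7 (rule 60): 000100100101
Gen 8 (rule 110): 001101101111
Gen 9 (rule 193): 100100100111
Gen 10 (rule 60): 110110110100
Gen 11 (rule 110): 111111111100
Gen 12 (rule 193): 011111111101
Gen 13 (rule 60): 010000000011
Gen 14 (rule 110): 110000000111

Answer: none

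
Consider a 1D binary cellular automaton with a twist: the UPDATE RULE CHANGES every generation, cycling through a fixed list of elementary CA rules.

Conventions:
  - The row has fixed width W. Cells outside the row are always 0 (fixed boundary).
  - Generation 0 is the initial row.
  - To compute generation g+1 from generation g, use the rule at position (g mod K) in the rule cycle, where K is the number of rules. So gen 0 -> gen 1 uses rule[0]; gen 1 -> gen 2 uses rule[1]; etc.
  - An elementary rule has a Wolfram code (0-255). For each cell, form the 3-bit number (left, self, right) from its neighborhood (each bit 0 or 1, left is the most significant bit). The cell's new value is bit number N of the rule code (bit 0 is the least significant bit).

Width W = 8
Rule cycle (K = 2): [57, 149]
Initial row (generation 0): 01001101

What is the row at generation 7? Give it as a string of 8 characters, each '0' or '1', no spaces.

Answer: 01011010

Derivation:
Gen 0: 01001101
Gen 1 (rule 57): 00101010
Gen 2 (rule 149): 10101011
Gen 3 (rule 57): 01010110
Gen 4 (rule 149): 01010001
Gen 5 (rule 57): 00101100
Gen 6 (rule 149): 10100011
Gen 7 (rule 57): 01011010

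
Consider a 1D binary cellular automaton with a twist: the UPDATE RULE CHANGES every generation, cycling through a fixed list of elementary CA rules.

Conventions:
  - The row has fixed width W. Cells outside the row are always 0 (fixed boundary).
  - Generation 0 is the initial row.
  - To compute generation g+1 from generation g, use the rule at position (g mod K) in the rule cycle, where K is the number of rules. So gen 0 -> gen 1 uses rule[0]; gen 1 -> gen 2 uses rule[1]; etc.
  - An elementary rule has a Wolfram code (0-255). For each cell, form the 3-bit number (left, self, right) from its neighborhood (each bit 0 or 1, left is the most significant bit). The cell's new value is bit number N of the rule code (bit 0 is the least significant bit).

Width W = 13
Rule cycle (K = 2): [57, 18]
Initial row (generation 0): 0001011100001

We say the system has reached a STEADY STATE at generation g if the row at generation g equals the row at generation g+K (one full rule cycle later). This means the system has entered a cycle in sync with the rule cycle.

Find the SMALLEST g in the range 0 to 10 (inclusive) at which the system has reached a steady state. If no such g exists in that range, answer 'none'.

Answer: 6

Derivation:
Gen 0: 0001011100001
Gen 1 (rule 57): 1100110011100
Gen 2 (rule 18): 0011001100010
Gen 3 (rule 57): 1010101011001
Gen 4 (rule 18): 0000000000110
Gen 5 (rule 57): 1111111110101
Gen 6 (rule 18): 0000000000000
Gen 7 (rule 57): 1111111111111
Gen 8 (rule 18): 0000000000000
Gen 9 (rule 57): 1111111111111
Gen 10 (rule 18): 0000000000000
Gen 11 (rule 57): 1111111111111
Gen 12 (rule 18): 0000000000000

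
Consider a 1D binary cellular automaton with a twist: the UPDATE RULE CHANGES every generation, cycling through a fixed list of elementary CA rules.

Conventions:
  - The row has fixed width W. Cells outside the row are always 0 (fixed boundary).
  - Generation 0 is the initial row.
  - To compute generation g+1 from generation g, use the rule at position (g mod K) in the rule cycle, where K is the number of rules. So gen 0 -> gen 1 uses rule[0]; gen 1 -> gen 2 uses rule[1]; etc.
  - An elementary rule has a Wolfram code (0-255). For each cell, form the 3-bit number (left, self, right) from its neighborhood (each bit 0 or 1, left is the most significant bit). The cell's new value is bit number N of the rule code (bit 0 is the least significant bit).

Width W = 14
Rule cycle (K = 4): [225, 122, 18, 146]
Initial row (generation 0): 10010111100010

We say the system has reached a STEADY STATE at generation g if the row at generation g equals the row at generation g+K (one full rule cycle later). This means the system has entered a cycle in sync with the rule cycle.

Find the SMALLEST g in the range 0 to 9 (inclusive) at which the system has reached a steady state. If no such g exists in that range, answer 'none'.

Gen 0: 10010111100010
Gen 1 (rule 225): 00001011101000
Gen 2 (rule 122): 00010110110100
Gen 3 (rule 18): 00100000000010
Gen 4 (rule 146): 01010000000101
Gen 5 (rule 225): 00100111110010
Gen 6 (rule 122): 01011100011101
Gen 7 (rule 18): 10000010100000
Gen 8 (rule 146): 01000100010000
Gen 9 (rule 225): 00010001000111
Gen 10 (rule 122): 00101010101101
Gen 11 (rule 18): 01000000000000
Gen 12 (rule 146): 10100000000000
Gen 13 (rule 225): 01001111111111

Answer: none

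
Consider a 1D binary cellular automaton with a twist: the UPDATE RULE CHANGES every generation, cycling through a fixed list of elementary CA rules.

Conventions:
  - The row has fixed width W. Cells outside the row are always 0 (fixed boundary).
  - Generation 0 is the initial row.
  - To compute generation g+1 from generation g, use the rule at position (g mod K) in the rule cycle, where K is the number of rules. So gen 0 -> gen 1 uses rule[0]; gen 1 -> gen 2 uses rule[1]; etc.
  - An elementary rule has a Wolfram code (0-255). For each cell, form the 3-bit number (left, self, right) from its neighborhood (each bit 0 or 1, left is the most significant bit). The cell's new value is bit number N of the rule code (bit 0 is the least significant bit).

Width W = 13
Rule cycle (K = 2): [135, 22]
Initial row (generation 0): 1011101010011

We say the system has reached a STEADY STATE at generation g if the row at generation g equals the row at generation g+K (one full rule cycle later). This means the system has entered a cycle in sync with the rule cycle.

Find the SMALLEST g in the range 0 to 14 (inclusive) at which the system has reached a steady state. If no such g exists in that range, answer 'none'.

Answer: 13

Derivation:
Gen 0: 1011101010011
Gen 1 (rule 135): 1001001010100
Gen 2 (rule 22): 1111111010110
Gen 3 (rule 135): 0111110010000
Gen 4 (rule 22): 1000001111000
Gen 5 (rule 135): 1011110110011
Gen 6 (rule 22): 1000000001100
Gen 7 (rule 135): 1011111110001
Gen 8 (rule 22): 1000000001011
Gen 9 (rule 135): 1011111111000
Gen 10 (rule 22): 1000000000100
Gen 11 (rule 135): 1011111111101
Gen 12 (rule 22): 1000000000001
Gen 13 (rule 135): 1011111111111
Gen 14 (rule 22): 1000000000000
Gen 15 (rule 135): 1011111111111
Gen 16 (rule 22): 1000000000000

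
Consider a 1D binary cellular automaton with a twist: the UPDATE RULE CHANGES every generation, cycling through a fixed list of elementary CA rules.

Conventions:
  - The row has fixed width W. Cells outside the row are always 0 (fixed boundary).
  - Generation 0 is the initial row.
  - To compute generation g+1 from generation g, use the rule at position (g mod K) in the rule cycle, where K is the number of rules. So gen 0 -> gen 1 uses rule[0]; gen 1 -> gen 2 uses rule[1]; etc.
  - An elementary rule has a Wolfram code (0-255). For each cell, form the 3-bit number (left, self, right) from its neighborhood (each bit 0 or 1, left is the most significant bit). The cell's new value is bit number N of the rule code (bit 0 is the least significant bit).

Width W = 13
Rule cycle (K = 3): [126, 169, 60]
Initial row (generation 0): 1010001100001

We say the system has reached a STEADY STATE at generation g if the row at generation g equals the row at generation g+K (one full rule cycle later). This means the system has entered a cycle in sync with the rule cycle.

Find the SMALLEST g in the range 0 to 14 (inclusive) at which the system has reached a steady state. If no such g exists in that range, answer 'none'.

Gen 0: 1010001100001
Gen 1 (rule 126): 1111011110011
Gen 2 (rule 169): 1110111100010
Gen 3 (rule 60): 1001100010011
Gen 4 (rule 126): 1111110111111
Gen 5 (rule 169): 1111101111110
Gen 6 (rule 60): 1000011000001
Gen 7 (rule 126): 1100111100011
Gen 8 (rule 169): 1000111001010
Gen 9 (rule 60): 1100100101111
Gen 10 (rule 126): 1111111111001
Gen 11 (rule 169): 1111111110000
Gen 12 (rule 60): 1000000001000
Gen 13 (rule 126): 1100000011100
Gen 14 (rule 169): 1001111011001
Gen 15 (rule 60): 1101000110101
Gen 16 (rule 126): 1111101111111
Gen 17 (rule 169): 1111011111110

Answer: none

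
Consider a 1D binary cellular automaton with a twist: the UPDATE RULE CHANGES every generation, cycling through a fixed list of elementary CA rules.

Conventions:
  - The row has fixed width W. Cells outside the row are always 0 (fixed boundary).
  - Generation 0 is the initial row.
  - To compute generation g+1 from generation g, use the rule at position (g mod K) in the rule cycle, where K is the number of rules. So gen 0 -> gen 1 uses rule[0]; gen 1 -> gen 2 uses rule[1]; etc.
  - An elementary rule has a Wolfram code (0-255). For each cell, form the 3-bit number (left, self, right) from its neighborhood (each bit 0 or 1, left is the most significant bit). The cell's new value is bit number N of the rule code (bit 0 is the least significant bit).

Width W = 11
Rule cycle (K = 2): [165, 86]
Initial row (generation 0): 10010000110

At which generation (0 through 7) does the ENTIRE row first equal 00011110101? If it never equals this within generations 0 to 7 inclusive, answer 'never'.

Answer: 7

Derivation:
Gen 0: 10010000110
Gen 1 (rule 165): 10010110000
Gen 2 (rule 86): 11110011000
Gen 3 (rule 165): 01100000011
Gen 4 (rule 86): 10110000101
Gen 5 (rule 165): 11000110111
Gen 6 (rule 86): 01101010001
Gen 7 (rule 165): 00011110101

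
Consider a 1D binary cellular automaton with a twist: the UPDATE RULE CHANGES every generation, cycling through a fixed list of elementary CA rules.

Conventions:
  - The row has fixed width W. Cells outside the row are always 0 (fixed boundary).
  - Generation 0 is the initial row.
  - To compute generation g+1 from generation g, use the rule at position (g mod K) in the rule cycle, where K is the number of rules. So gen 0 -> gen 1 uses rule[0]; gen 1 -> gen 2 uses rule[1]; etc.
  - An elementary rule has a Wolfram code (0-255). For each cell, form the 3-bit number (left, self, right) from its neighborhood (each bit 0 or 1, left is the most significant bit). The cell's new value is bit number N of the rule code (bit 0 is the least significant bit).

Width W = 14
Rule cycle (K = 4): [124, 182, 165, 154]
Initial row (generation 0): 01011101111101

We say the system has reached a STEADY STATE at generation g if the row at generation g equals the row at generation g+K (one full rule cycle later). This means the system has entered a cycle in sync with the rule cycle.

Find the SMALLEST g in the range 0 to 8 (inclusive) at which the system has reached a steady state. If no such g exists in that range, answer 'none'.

Gen 0: 01011101111101
Gen 1 (rule 124): 01110111000111
Gen 2 (rule 182): 10101010101010
Gen 3 (rule 165): 11111111111110
Gen 4 (rule 154): 11111111111101
Gen 5 (rule 124): 10000000000111
Gen 6 (rule 182): 11000000001010
Gen 7 (rule 165): 00011111101110
Gen 8 (rule 154): 00111111001101
Gen 9 (rule 124): 00100001101111
Gen 10 (rule 182): 01110010010110
Gen 11 (rule 165): 00100010011000
Gen 12 (rule 154): 01010101110100

Answer: none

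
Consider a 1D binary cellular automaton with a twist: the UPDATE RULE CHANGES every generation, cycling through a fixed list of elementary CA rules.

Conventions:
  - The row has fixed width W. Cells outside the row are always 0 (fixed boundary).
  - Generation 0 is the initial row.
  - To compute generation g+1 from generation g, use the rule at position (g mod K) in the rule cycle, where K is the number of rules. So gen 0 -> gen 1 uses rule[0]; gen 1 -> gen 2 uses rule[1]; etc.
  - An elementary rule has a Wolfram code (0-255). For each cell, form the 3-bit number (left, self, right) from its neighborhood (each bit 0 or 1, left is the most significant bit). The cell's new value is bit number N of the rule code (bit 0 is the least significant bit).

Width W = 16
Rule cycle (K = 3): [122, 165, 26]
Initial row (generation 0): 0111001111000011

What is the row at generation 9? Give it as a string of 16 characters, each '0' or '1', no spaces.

Answer: 0010100110110100

Derivation:
Gen 0: 0111001111000011
Gen 1 (rule 122): 1101111001100111
Gen 2 (rule 165): 0010110000000010
Gen 3 (rule 26): 0100101000000101
Gen 4 (rule 122): 1011010100001010
Gen 5 (rule 165): 1100111101101110
Gen 6 (rule 26): 1011100001001001
Gen 7 (rule 122): 0110110010110110
Gen 8 (rule 165): 0001000011001000
Gen 9 (rule 26): 0010100110110100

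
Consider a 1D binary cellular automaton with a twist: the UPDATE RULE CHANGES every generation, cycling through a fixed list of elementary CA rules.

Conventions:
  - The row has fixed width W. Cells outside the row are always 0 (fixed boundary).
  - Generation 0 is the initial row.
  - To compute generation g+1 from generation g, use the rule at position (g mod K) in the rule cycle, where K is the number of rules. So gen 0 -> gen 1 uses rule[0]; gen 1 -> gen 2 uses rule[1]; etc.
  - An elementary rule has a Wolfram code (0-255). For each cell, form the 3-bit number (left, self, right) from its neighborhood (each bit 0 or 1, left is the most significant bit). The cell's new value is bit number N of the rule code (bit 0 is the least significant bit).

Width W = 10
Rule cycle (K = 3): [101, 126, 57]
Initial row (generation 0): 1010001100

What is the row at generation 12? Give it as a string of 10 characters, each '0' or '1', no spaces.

Answer: 1000000000

Derivation:
Gen 0: 1010001100
Gen 1 (rule 101): 1110100101
Gen 2 (rule 126): 1011111111
Gen 3 (rule 57): 0110000000
Gen 4 (rule 101): 0010111111
Gen 5 (rule 126): 0111100001
Gen 6 (rule 57): 0100011100
Gen 7 (rule 101): 0101000101
Gen 8 (rule 126): 1111101111
Gen 9 (rule 57): 1000011000
Gen 10 (rule 101): 1011001011
Gen 11 (rule 126): 1111111111
Gen 12 (rule 57): 1000000000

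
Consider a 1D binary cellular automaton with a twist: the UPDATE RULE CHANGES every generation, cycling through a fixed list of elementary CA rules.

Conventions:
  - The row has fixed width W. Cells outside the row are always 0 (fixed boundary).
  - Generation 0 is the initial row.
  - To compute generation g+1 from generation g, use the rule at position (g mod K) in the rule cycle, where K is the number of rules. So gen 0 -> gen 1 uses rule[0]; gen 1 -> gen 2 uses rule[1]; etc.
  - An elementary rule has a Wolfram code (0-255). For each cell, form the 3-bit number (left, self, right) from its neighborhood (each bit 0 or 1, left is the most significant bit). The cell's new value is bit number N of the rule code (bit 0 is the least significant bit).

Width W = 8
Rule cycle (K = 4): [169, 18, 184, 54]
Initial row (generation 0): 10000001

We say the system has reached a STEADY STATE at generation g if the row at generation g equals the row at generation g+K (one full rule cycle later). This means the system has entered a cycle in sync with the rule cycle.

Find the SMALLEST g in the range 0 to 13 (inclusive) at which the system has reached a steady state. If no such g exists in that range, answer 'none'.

Gen 0: 10000001
Gen 1 (rule 169): 00111100
Gen 2 (rule 18): 01000010
Gen 3 (rule 184): 00100001
Gen 4 (rule 54): 01110011
Gen 5 (rule 169): 01100010
Gen 6 (rule 18): 10010101
Gen 7 (rule 184): 01001010
Gen 8 (rule 54): 11111111
Gen 9 (rule 169): 11111110
Gen 10 (rule 18): 00000001
Gen 11 (rule 184): 00000000
Gen 12 (rule 54): 00000000
Gen 13 (rule 169): 11111111
Gen 14 (rule 18): 00000000
Gen 15 (rule 184): 00000000
Gen 16 (rule 54): 00000000
Gen 17 (rule 169): 11111111

Answer: 11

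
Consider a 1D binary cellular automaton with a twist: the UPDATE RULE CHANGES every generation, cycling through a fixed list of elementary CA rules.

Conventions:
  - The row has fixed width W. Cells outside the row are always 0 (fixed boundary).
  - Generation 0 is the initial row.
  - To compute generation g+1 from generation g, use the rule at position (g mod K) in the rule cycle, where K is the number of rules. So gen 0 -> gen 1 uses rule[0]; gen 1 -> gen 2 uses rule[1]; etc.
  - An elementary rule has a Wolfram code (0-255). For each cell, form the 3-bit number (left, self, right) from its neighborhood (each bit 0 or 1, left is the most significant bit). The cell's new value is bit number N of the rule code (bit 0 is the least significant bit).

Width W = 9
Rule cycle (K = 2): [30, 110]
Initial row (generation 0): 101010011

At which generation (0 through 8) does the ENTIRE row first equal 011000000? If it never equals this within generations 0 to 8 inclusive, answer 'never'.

Gen 0: 101010011
Gen 1 (rule 30): 101011110
Gen 2 (rule 110): 111110010
Gen 3 (rule 30): 100001111
Gen 4 (rule 110): 100011001
Gen 5 (rule 30): 110110111
Gen 6 (rule 110): 111111101
Gen 7 (rule 30): 100000001
Gen 8 (rule 110): 100000011

Answer: never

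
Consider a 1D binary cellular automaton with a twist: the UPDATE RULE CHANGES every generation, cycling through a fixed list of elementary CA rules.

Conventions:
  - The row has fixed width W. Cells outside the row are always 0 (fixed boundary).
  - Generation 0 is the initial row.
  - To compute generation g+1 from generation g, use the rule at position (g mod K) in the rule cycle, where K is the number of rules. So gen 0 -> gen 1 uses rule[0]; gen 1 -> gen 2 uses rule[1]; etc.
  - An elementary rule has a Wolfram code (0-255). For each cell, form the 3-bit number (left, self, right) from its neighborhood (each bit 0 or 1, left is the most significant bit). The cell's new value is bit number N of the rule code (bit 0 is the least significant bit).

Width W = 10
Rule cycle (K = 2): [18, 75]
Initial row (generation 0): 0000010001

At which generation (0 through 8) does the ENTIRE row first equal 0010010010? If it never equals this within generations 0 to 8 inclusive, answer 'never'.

Gen 0: 0000010001
Gen 1 (rule 18): 0000101010
Gen 2 (rule 75): 1111000000
Gen 3 (rule 18): 0000100000
Gen 4 (rule 75): 1111001111
Gen 5 (rule 18): 0000110000
Gen 6 (rule 75): 1111110111
Gen 7 (rule 18): 0000000000
Gen 8 (rule 75): 1111111111

Answer: never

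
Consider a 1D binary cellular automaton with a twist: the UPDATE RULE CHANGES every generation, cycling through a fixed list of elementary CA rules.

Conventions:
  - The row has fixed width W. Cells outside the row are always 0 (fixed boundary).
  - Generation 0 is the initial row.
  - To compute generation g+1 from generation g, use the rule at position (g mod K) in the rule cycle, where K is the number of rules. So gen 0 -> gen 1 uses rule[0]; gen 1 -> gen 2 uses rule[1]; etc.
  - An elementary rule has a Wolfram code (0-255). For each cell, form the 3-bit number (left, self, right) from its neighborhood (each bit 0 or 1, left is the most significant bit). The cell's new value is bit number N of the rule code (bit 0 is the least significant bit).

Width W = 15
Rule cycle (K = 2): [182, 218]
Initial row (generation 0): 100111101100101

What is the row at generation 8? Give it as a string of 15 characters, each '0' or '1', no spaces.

Answer: 010001100001111

Derivation:
Gen 0: 100111101100101
Gen 1 (rule 182): 111011010011111
Gen 2 (rule 218): 111011001111111
Gen 3 (rule 182): 010100110111110
Gen 4 (rule 218): 100011110111111
Gen 5 (rule 182): 110101101011110
Gen 6 (rule 218): 110001100011111
Gen 7 (rule 182): 001010010101110
Gen 8 (rule 218): 010001100001111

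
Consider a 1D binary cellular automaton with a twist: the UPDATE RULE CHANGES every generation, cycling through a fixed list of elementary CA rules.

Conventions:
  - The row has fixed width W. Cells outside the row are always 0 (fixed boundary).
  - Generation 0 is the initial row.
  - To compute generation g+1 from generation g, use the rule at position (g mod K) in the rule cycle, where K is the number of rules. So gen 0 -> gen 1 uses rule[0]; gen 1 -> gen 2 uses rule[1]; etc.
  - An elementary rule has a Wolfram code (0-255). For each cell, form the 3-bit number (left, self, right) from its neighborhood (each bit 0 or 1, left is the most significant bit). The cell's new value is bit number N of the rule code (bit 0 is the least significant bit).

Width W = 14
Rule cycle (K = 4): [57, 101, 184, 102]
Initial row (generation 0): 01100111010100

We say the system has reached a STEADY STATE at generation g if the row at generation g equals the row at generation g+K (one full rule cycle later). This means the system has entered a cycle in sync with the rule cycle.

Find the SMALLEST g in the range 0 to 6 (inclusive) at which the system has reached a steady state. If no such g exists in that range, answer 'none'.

Gen 0: 01100111010100
Gen 1 (rule 57): 01010100101011
Gen 2 (rule 101): 01111100111101
Gen 3 (rule 184): 01111010111010
Gen 4 (rule 102): 10001111001110
Gen 5 (rule 57): 01101000101001
Gen 6 (rule 101): 00111010111001
Gen 7 (rule 184): 00110101110100
Gen 8 (rule 102): 01011110011100
Gen 9 (rule 57): 00110001010011
Gen 10 (rule 101): 10010101110001

Answer: none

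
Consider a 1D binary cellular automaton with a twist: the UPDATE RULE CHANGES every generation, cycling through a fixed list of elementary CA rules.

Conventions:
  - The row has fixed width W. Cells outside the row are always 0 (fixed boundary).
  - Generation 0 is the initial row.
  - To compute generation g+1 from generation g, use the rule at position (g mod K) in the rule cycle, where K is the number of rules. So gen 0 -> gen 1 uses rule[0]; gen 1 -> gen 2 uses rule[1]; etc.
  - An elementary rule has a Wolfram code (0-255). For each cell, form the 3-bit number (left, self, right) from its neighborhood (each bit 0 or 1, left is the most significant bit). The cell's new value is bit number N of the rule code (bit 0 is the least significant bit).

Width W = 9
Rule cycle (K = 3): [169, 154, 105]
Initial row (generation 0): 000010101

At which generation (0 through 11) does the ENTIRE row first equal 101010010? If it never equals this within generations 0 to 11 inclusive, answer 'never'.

Gen 0: 000010101
Gen 1 (rule 169): 111001010
Gen 2 (rule 154): 110110001
Gen 3 (rule 105): 111110100
Gen 4 (rule 169): 111101001
Gen 5 (rule 154): 111000110
Gen 6 (rule 105): 101010110
Gen 7 (rule 169): 010101100
Gen 8 (rule 154): 100001010
Gen 9 (rule 105): 001100100
Gen 10 (rule 169): 101000001
Gen 11 (rule 154): 000100010

Answer: never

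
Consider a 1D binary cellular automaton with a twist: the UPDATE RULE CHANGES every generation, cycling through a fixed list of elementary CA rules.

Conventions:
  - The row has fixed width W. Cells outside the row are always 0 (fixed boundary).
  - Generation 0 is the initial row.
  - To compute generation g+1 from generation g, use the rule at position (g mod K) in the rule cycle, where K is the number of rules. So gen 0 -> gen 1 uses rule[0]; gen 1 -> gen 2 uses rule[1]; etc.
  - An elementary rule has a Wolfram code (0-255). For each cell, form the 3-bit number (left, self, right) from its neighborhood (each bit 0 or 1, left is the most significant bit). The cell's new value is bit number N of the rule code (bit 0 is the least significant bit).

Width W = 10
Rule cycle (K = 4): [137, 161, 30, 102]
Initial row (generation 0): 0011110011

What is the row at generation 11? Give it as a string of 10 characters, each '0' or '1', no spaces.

Gen 0: 0011110011
Gen 1 (rule 137): 1011100010
Gen 2 (rule 161): 0101001000
Gen 3 (rule 30): 1101111100
Gen 4 (rule 102): 0110000100
Gen 5 (rule 137): 0100110001
Gen 6 (rule 161): 0000000100
Gen 7 (rule 30): 0000001110
Gen 8 (rule 102): 0000010010
Gen 9 (rule 137): 1111000000
Gen 10 (rule 161): 0110011111
Gen 11 (rule 30): 1101110000

Answer: 1101110000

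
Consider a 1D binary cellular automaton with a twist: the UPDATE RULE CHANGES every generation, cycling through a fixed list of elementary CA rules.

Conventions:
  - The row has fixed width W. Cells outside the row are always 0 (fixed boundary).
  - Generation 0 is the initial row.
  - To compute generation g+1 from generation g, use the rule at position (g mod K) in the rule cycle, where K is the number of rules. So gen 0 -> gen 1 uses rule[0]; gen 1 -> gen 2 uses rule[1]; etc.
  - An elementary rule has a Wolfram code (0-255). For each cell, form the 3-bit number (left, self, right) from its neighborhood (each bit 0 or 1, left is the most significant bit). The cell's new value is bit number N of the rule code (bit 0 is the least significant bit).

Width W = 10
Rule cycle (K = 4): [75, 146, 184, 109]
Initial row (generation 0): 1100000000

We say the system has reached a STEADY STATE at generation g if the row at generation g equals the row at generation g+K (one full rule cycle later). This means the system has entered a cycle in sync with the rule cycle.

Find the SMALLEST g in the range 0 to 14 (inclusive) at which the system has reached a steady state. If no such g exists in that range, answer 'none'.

Answer: none

Derivation:
Gen 0: 1100000000
Gen 1 (rule 75): 1101111111
Gen 2 (rule 146): 0000111110
Gen 3 (rule 184): 0000111101
Gen 4 (rule 109): 1110100111
Gen 5 (rule 75): 1010001101
Gen 6 (rule 146): 0001010000
Gen 7 (rule 184): 0000101000
Gen 8 (rule 109): 1110111011
Gen 9 (rule 75): 1010101011
Gen 10 (rule 146): 0000000000
Gen 11 (rule 184): 0000000000
Gen 12 (rule 109): 1111111111
Gen 13 (rule 75): 1000000001
Gen 14 (rule 146): 0100000010
Gen 15 (rule 184): 0010000001
Gen 16 (rule 109): 1010111101
Gen 17 (rule 75): 0000100100
Gen 18 (rule 146): 0001011010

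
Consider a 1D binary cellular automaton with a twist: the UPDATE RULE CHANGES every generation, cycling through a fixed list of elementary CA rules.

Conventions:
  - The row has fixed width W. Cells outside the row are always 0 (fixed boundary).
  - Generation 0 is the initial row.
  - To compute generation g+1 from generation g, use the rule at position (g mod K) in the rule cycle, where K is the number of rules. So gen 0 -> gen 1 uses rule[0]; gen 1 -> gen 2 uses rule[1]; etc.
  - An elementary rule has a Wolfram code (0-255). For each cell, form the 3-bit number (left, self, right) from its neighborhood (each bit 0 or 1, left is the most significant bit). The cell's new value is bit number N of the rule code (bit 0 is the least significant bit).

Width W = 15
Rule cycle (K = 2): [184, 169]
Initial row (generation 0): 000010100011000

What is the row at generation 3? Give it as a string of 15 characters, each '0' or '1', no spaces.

Gen 0: 000010100011000
Gen 1 (rule 184): 000001010010100
Gen 2 (rule 169): 111100100001001
Gen 3 (rule 184): 111010010000100

Answer: 111010010000100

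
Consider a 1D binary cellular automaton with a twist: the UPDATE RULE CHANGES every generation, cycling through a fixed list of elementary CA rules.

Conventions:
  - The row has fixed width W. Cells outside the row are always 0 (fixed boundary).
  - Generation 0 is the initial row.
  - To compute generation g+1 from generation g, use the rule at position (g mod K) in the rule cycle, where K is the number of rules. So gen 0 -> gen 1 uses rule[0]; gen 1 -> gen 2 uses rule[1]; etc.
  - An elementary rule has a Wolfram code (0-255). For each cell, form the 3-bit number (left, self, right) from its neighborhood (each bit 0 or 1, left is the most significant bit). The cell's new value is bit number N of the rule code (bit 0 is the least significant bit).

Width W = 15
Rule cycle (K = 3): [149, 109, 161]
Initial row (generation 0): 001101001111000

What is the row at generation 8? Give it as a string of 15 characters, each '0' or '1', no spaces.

Gen 0: 001101001111000
Gen 1 (rule 149): 100001100110111
Gen 2 (rule 109): 101101100111101
Gen 3 (rule 161): 010010000011010
Gen 4 (rule 149): 011011111000011
Gen 5 (rule 109): 011110001011011
Gen 6 (rule 161): 001100100100100
Gen 7 (rule 149): 100010110110111
Gen 8 (rule 109): 101011111111101

Answer: 101011111111101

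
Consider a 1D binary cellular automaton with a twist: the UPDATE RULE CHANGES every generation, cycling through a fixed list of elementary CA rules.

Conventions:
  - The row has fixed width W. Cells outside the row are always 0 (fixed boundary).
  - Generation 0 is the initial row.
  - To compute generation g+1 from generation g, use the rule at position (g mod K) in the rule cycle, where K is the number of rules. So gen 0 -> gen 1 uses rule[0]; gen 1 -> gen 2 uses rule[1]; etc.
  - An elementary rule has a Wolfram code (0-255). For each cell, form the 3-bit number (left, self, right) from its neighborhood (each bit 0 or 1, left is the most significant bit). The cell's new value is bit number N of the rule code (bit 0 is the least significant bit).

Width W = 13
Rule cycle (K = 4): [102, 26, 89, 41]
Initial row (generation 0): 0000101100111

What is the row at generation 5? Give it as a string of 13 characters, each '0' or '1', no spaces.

Gen 0: 0000101100111
Gen 1 (rule 102): 0001110101001
Gen 2 (rule 26): 0011000000110
Gen 3 (rule 89): 1011111110111
Gen 4 (rule 41): 0110000001100
Gen 5 (rule 102): 1010000010100

Answer: 1010000010100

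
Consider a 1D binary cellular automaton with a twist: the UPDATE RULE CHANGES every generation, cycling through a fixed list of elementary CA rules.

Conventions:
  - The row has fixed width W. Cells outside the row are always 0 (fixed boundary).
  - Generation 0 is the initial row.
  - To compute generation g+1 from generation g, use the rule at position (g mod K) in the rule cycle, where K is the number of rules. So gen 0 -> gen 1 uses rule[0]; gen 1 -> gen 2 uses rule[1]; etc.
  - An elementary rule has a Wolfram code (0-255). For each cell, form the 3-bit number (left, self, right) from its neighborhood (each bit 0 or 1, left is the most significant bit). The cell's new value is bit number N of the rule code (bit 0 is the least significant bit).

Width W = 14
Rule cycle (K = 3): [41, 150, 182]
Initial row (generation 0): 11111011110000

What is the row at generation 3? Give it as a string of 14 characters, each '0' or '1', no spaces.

Gen 0: 11111011110000
Gen 1 (rule 41): 10000110000111
Gen 2 (rule 150): 11001001001010
Gen 3 (rule 182): 00111111111111

Answer: 00111111111111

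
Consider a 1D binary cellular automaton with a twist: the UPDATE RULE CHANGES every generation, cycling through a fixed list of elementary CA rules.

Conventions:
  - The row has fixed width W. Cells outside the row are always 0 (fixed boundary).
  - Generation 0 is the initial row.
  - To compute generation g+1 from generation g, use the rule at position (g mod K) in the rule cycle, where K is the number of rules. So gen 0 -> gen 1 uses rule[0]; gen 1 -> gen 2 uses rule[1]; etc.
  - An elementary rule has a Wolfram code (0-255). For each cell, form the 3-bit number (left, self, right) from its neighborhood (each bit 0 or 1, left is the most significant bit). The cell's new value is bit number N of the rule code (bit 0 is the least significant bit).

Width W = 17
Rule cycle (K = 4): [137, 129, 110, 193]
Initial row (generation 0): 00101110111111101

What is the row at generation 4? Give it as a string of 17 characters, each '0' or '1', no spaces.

Gen 0: 00101110111111101
Gen 1 (rule 137): 10001100111111000
Gen 2 (rule 129): 00100000011110011
Gen 3 (rule 110): 01100000110010111
Gen 4 (rule 193): 00101110010000011

Answer: 00101110010000011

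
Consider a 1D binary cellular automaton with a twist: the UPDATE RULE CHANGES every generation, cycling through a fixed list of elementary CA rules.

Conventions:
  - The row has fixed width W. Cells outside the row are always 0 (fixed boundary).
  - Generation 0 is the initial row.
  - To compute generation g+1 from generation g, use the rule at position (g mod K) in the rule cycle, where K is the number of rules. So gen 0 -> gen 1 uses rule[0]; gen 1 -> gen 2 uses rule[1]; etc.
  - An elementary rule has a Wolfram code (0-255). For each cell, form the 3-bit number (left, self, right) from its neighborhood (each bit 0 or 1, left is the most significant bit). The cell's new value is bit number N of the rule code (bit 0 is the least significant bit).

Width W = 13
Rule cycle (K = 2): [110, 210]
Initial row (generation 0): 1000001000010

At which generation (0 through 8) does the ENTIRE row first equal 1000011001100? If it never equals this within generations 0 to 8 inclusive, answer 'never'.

Answer: never

Derivation:
Gen 0: 1000001000010
Gen 1 (rule 110): 1000011000110
Gen 2 (rule 210): 0100101101011
Gen 3 (rule 110): 1101111111111
Gen 4 (rule 210): 0100111111111
Gen 5 (rule 110): 1101100000001
Gen 6 (rule 210): 0100110000010
Gen 7 (rule 110): 1101110000110
Gen 8 (rule 210): 0100111001011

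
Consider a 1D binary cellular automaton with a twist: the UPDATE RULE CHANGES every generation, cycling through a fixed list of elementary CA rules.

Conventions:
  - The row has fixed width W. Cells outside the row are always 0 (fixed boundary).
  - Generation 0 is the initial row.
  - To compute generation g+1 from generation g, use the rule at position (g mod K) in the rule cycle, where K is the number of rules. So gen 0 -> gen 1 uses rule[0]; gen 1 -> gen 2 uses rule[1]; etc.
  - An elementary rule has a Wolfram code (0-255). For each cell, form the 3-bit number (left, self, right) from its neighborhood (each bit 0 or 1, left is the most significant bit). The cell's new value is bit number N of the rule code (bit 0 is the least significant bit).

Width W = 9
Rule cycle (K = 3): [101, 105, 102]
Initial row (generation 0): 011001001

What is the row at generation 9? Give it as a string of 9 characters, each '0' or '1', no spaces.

Gen 0: 011001001
Gen 1 (rule 101): 001001001
Gen 2 (rule 105): 100000000
Gen 3 (rule 102): 100000000
Gen 4 (rule 101): 101111111
Gen 5 (rule 105): 011000001
Gen 6 (rule 102): 101000011
Gen 7 (rule 101): 111011001
Gen 8 (rule 105): 101111000
Gen 9 (rule 102): 110001000

Answer: 110001000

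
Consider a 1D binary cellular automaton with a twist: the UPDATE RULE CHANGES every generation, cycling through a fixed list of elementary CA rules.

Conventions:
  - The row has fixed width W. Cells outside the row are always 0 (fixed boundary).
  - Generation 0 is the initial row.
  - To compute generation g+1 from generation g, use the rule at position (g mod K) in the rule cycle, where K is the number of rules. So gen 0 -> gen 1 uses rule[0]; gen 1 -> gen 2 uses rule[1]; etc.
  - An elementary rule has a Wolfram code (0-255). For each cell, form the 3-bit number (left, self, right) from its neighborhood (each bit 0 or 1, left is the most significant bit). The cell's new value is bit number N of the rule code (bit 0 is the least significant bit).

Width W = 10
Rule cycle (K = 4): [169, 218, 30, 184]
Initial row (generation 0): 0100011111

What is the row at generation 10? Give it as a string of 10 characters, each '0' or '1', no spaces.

Answer: 0001000110

Derivation:
Gen 0: 0100011111
Gen 1 (rule 169): 0001011110
Gen 2 (rule 218): 0010011111
Gen 3 (rule 30): 0111110000
Gen 4 (rule 184): 0111101000
Gen 5 (rule 169): 0111010011
Gen 6 (rule 218): 1111001111
Gen 7 (rule 30): 1000111000
Gen 8 (rule 184): 0100110100
Gen 9 (rule 169): 0000101001
Gen 10 (rule 218): 0001000110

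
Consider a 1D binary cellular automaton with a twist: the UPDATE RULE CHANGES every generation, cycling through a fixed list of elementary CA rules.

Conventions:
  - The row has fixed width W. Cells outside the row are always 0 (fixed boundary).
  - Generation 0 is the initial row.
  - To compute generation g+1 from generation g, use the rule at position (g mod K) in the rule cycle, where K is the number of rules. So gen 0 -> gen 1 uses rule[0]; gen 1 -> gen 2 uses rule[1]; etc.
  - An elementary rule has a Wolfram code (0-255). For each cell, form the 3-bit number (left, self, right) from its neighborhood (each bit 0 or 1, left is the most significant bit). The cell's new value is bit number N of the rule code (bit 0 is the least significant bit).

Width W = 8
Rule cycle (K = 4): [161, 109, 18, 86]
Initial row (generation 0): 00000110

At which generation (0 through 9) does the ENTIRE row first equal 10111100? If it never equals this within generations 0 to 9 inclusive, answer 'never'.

Gen 0: 00000110
Gen 1 (rule 161): 11110000
Gen 2 (rule 109): 10010111
Gen 3 (rule 18): 01100000
Gen 4 (rule 86): 10110000
Gen 5 (rule 161): 01000111
Gen 6 (rule 109): 01010101
Gen 7 (rule 18): 10000000
Gen 8 (rule 86): 11000000
Gen 9 (rule 161): 00011111

Answer: never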